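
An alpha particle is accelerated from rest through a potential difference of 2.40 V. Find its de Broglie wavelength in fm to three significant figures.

KE = 2eV = 2 × 1.602 × 10⁻¹⁹ × 2.400 = 7.690 × 10⁻¹⁹ J.
p = √(2mKE) = √(2 × 6.645 × 10⁻²⁷ × 7.690 × 10⁻¹⁹) = 1.011 × 10⁻²² kg·m/s.
λ = h/p = 6.626 × 10⁻³⁴ / 1.011 × 10⁻²² = 6.55 × 10⁻¹² m = 6550 fm.

λ = 6550 fm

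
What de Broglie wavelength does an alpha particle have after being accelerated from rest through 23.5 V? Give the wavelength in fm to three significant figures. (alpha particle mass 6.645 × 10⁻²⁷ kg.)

KE = 2eV = 2 × 1.602 × 10⁻¹⁹ × 23.50 = 7.529 × 10⁻¹⁸ J.
p = √(2mKE) = √(2 × 6.645 × 10⁻²⁷ × 7.529 × 10⁻¹⁸) = 3.163 × 10⁻²² kg·m/s.
λ = h/p = 6.626 × 10⁻³⁴ / 3.163 × 10⁻²² = 2.09 × 10⁻¹² m = 2090 fm.

λ = 2090 fm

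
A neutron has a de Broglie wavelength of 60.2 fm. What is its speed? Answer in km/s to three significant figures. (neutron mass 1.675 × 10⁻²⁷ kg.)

p = h/λ = 6.626 × 10⁻³⁴ / 6.020 × 10⁻¹⁴ = 1.101 × 10⁻²⁰ kg·m/s.
v = p/m = 1.101 × 10⁻²⁰ / 1.675 × 10⁻²⁷ = 6.57 × 10⁶ m/s = 6570 km/s.

v = 6570 km/s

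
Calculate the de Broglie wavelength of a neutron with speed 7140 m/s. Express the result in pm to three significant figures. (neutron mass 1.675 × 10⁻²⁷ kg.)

λ = 55.4 pm

p = mv = 1.675 × 10⁻²⁷ × 7140 = 1.196 × 10⁻²³ kg·m/s.
λ = h/p = 6.626 × 10⁻³⁴ / 1.196 × 10⁻²³ = 5.54 × 10⁻¹¹ m = 55.4 pm.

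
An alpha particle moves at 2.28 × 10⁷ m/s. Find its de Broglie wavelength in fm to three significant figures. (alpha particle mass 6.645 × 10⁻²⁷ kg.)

p = mv = 6.645 × 10⁻²⁷ × 2.28 × 10⁷ = 1.515 × 10⁻¹⁹ kg·m/s.
λ = h/p = 6.626 × 10⁻³⁴ / 1.515 × 10⁻¹⁹ = 4.37 × 10⁻¹⁵ m = 4.37 fm.

λ = 4.37 fm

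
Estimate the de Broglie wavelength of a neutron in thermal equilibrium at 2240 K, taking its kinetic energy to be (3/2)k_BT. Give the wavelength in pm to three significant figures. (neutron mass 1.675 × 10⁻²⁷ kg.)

λ = 53.1 pm

KE = (3/2)k_BT = 1.5 × 1.381 × 10⁻²³ × 2240 = 4.640 × 10⁻²⁰ J.
p = √(2mKE) = √(2 × 1.675 × 10⁻²⁷ × 4.640 × 10⁻²⁰) = 1.247 × 10⁻²³ kg·m/s.
λ = h/p = 5.31 × 10⁻¹¹ m = 53.1 pm.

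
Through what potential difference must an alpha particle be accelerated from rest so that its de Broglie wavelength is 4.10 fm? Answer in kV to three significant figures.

p = h/λ = 6.626 × 10⁻³⁴ / 4.100 × 10⁻¹⁵ = 1.616 × 10⁻¹⁹ kg·m/s.
KE = p²/(2m) = 1.965 × 10⁻¹² J.
V = KE/2e = 1.965 × 10⁻¹² / (2 × 1.602 × 10⁻¹⁹) = 6130 kV.

V = 6130 kV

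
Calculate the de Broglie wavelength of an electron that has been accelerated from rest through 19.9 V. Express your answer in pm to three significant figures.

KE = eV = 1.602 × 10⁻¹⁹ × 19.90 = 3.188 × 10⁻¹⁸ J.
p = √(2mKE) = √(2 × 9.109 × 10⁻³¹ × 3.188 × 10⁻¹⁸) = 2.410 × 10⁻²⁴ kg·m/s.
λ = h/p = 6.626 × 10⁻³⁴ / 2.410 × 10⁻²⁴ = 2.75 × 10⁻¹⁰ m = 275 pm.

λ = 275 pm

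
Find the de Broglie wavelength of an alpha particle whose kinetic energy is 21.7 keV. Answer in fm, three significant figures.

KE = 21.7 keV = 3.476 × 10⁻¹⁵ J.
p = √(2mKE) = √(2 × 6.645 × 10⁻²⁷ × 3.476 × 10⁻¹⁵) = 6.797 × 10⁻²¹ kg·m/s.
λ = h/p = 6.626 × 10⁻³⁴ / 6.797 × 10⁻²¹ = 9.75 × 10⁻¹⁴ m = 97.5 fm.

λ = 97.5 fm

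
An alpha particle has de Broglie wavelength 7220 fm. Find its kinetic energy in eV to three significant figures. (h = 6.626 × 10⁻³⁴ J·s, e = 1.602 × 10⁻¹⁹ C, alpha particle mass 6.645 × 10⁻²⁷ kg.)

KE = 3.96 eV

p = h/λ = 6.626 × 10⁻³⁴ / 7.220 × 10⁻¹² = 9.177 × 10⁻²³ kg·m/s.
KE = p²/(2m) = (9.177 × 10⁻²³)² / (2 × 6.645 × 10⁻²⁷) = 6.337 × 10⁻¹⁹ J = 3.96 eV.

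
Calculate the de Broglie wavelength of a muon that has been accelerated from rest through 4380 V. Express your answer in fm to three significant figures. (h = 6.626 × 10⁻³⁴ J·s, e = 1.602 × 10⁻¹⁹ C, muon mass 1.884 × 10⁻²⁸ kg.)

KE = eV = 1.602 × 10⁻¹⁹ × 4380 = 7.017 × 10⁻¹⁶ J.
p = √(2mKE) = √(2 × 1.884 × 10⁻²⁸ × 7.017 × 10⁻¹⁶) = 5.142 × 10⁻²² kg·m/s.
λ = h/p = 6.626 × 10⁻³⁴ / 5.142 × 10⁻²² = 1.29 × 10⁻¹² m = 1290 fm.

λ = 1290 fm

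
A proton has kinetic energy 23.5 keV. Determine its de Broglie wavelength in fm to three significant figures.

KE = 23.5 keV = 3.765 × 10⁻¹⁵ J.
p = √(2mKE) = √(2 × 1.673 × 10⁻²⁷ × 3.765 × 10⁻¹⁵) = 3.549 × 10⁻²¹ kg·m/s.
λ = h/p = 6.626 × 10⁻³⁴ / 3.549 × 10⁻²¹ = 1.87 × 10⁻¹³ m = 187 fm.

λ = 187 fm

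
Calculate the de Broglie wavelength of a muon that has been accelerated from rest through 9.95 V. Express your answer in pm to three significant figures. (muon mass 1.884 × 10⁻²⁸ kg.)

λ = 27.0 pm

KE = eV = 1.602 × 10⁻¹⁹ × 9.950 = 1.594 × 10⁻¹⁸ J.
p = √(2mKE) = √(2 × 1.884 × 10⁻²⁸ × 1.594 × 10⁻¹⁸) = 2.451 × 10⁻²³ kg·m/s.
λ = h/p = 6.626 × 10⁻³⁴ / 2.451 × 10⁻²³ = 2.70 × 10⁻¹¹ m = 27.0 pm.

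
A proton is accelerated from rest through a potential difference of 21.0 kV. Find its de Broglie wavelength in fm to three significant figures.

KE = eV = 1.602 × 10⁻¹⁹ × 2.100 × 10⁴ = 3.364 × 10⁻¹⁵ J.
p = √(2mKE) = √(2 × 1.673 × 10⁻²⁷ × 3.364 × 10⁻¹⁵) = 3.355 × 10⁻²¹ kg·m/s.
λ = h/p = 6.626 × 10⁻³⁴ / 3.355 × 10⁻²¹ = 1.97 × 10⁻¹³ m = 197 fm.

λ = 197 fm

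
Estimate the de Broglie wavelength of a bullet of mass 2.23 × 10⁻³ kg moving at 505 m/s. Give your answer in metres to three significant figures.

λ = 5.88 × 10⁻³⁴ m

p = mv = 2.23 × 10⁻³ × 505 = 1.126 kg·m/s.
λ = h/p = 6.626 × 10⁻³⁴ / 1.126 = 5.88 × 10⁻³⁴ m.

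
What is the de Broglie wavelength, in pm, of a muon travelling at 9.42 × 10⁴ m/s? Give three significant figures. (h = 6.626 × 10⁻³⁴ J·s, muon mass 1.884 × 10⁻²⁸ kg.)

λ = 37.3 pm

p = mv = 1.884 × 10⁻²⁸ × 9.42 × 10⁴ = 1.775 × 10⁻²³ kg·m/s.
λ = h/p = 6.626 × 10⁻³⁴ / 1.775 × 10⁻²³ = 3.73 × 10⁻¹¹ m = 37.3 pm.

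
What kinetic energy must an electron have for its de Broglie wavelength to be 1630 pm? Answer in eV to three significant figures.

KE = 0.566 eV

p = h/λ = 6.626 × 10⁻³⁴ / 1.630 × 10⁻⁹ = 4.065 × 10⁻²⁵ kg·m/s.
KE = p²/(2m) = (4.065 × 10⁻²⁵)² / (2 × 9.109 × 10⁻³¹) = 9.070 × 10⁻²⁰ J = 0.566 eV.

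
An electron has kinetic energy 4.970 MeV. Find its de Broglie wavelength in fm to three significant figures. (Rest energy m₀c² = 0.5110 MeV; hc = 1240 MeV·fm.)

Total energy E = KE + m₀c² = 4.970 + 0.5110 = 5.4810 MeV.
(pc)² = E² − (m₀c²)² = (5.4810)² − (0.5110)² = 29.78 MeV², so pc = 5.457 MeV.
λ = hc/(pc) = 1240 MeV·fm / 5.457 MeV = 227 fm.

λ = 227 fm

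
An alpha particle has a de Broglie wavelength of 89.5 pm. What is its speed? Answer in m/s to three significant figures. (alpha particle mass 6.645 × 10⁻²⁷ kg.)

v = 1110 m/s

p = h/λ = 6.626 × 10⁻³⁴ / 8.950 × 10⁻¹¹ = 7.403 × 10⁻²⁴ kg·m/s.
v = p/m = 7.403 × 10⁻²⁴ / 6.645 × 10⁻²⁷ = 1.11 × 10³ m/s = 1110 m/s.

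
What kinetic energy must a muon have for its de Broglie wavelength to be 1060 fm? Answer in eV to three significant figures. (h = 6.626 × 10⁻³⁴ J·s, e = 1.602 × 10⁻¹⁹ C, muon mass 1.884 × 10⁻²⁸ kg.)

KE = 6470 eV

p = h/λ = 6.626 × 10⁻³⁴ / 1.060 × 10⁻¹² = 6.251 × 10⁻²² kg·m/s.
KE = p²/(2m) = (6.251 × 10⁻²²)² / (2 × 1.884 × 10⁻²⁸) = 1.037 × 10⁻¹⁵ J = 6470 eV.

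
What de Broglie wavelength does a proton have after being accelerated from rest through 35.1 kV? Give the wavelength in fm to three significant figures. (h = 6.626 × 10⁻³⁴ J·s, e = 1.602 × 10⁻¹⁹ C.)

KE = eV = 1.602 × 10⁻¹⁹ × 3.510 × 10⁴ = 5.623 × 10⁻¹⁵ J.
p = √(2mKE) = √(2 × 1.673 × 10⁻²⁷ × 5.623 × 10⁻¹⁵) = 4.338 × 10⁻²¹ kg·m/s.
λ = h/p = 6.626 × 10⁻³⁴ / 4.338 × 10⁻²¹ = 1.53 × 10⁻¹³ m = 153 fm.

λ = 153 fm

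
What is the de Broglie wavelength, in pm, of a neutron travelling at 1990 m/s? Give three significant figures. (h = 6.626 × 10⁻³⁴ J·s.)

λ = 199 pm

p = mv = 1.675 × 10⁻²⁷ × 1990 = 3.333 × 10⁻²⁴ kg·m/s.
λ = h/p = 6.626 × 10⁻³⁴ / 3.333 × 10⁻²⁴ = 1.99 × 10⁻¹⁰ m = 199 pm.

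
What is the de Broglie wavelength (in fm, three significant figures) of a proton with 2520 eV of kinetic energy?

λ = 570 fm

KE = 2520 eV = 4.037 × 10⁻¹⁶ J.
p = √(2mKE) = √(2 × 1.673 × 10⁻²⁷ × 4.037 × 10⁻¹⁶) = 1.162 × 10⁻²¹ kg·m/s.
λ = h/p = 6.626 × 10⁻³⁴ / 1.162 × 10⁻²¹ = 5.70 × 10⁻¹³ m = 570 fm.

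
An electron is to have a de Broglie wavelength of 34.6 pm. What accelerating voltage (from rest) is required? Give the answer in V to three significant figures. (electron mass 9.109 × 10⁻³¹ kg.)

p = h/λ = 6.626 × 10⁻³⁴ / 3.460 × 10⁻¹¹ = 1.915 × 10⁻²³ kg·m/s.
KE = p²/(2m) = 2.013 × 10⁻¹⁶ J.
V = KE/e = 2.013 × 10⁻¹⁶ / (1.602 × 10⁻¹⁹) = 1260 V.

V = 1260 V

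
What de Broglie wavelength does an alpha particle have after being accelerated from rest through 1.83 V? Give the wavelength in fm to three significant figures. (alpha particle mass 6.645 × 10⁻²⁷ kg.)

λ = 7510 fm

KE = 2eV = 2 × 1.602 × 10⁻¹⁹ × 1.830 = 5.863 × 10⁻¹⁹ J.
p = √(2mKE) = √(2 × 6.645 × 10⁻²⁷ × 5.863 × 10⁻¹⁹) = 8.827 × 10⁻²³ kg·m/s.
λ = h/p = 6.626 × 10⁻³⁴ / 8.827 × 10⁻²³ = 7.51 × 10⁻¹² m = 7510 fm.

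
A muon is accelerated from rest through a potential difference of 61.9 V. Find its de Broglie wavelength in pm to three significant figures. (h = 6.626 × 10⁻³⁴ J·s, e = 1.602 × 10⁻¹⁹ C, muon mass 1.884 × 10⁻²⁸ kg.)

KE = eV = 1.602 × 10⁻¹⁹ × 61.90 = 9.916 × 10⁻¹⁸ J.
p = √(2mKE) = √(2 × 1.884 × 10⁻²⁸ × 9.916 × 10⁻¹⁸) = 6.113 × 10⁻²³ kg·m/s.
λ = h/p = 6.626 × 10⁻³⁴ / 6.113 × 10⁻²³ = 1.08 × 10⁻¹¹ m = 10.8 pm.

λ = 10.8 pm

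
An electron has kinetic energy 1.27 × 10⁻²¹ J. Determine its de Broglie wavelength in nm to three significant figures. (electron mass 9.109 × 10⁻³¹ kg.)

λ = 13.8 nm

p = √(2mKE) = √(2 × 9.109 × 10⁻³¹ × 1.270 × 10⁻²¹) = 4.810 × 10⁻²⁶ kg·m/s.
λ = h/p = 6.626 × 10⁻³⁴ / 4.810 × 10⁻²⁶ = 1.38 × 10⁻⁸ m = 13.8 nm.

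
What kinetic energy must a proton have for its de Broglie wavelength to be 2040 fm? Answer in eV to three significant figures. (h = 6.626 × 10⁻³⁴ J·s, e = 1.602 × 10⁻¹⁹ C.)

p = h/λ = 6.626 × 10⁻³⁴ / 2.040 × 10⁻¹² = 3.248 × 10⁻²² kg·m/s.
KE = p²/(2m) = (3.248 × 10⁻²²)² / (2 × 1.673 × 10⁻²⁷) = 3.153 × 10⁻¹⁷ J = 197 eV.

KE = 197 eV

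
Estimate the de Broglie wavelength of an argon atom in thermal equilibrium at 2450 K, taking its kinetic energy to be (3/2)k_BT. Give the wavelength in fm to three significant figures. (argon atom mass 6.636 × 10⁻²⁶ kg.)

λ = 8070 fm

KE = (3/2)k_BT = 1.5 × 1.381 × 10⁻²³ × 2450 = 5.075 × 10⁻²⁰ J.
p = √(2mKE) = √(2 × 6.636 × 10⁻²⁶ × 5.075 × 10⁻²⁰) = 8.207 × 10⁻²³ kg·m/s.
λ = h/p = 8.07 × 10⁻¹² m = 8070 fm.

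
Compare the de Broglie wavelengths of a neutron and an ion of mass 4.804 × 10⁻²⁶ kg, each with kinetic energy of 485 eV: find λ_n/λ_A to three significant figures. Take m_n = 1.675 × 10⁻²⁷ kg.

λ_n/λ_A = 5.36

At fixed KE, p = √(2mKE) so λ = h/p ∝ 1/√m.
λ_n/λ_A = √(m_A/m_n) = √(4.804 × 10⁻²⁶/1.675 × 10⁻²⁷) = √(28.68) = 5.36.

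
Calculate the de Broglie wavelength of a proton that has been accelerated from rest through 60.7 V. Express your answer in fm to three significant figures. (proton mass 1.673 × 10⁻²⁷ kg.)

KE = eV = 1.602 × 10⁻¹⁹ × 60.70 = 9.724 × 10⁻¹⁸ J.
p = √(2mKE) = √(2 × 1.673 × 10⁻²⁷ × 9.724 × 10⁻¹⁸) = 1.804 × 10⁻²² kg·m/s.
λ = h/p = 6.626 × 10⁻³⁴ / 1.804 × 10⁻²² = 3.67 × 10⁻¹² m = 3670 fm.

λ = 3670 fm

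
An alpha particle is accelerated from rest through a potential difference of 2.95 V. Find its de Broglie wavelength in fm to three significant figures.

λ = 5910 fm

KE = 2eV = 2 × 1.602 × 10⁻¹⁹ × 2.950 = 9.452 × 10⁻¹⁹ J.
p = √(2mKE) = √(2 × 6.645 × 10⁻²⁷ × 9.452 × 10⁻¹⁹) = 1.121 × 10⁻²² kg·m/s.
λ = h/p = 6.626 × 10⁻³⁴ / 1.121 × 10⁻²² = 5.91 × 10⁻¹² m = 5910 fm.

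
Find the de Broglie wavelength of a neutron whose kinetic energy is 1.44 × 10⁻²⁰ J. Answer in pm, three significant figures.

p = √(2mKE) = √(2 × 1.675 × 10⁻²⁷ × 1.440 × 10⁻²⁰) = 6.946 × 10⁻²⁴ kg·m/s.
λ = h/p = 6.626 × 10⁻³⁴ / 6.946 × 10⁻²⁴ = 9.54 × 10⁻¹¹ m = 95.4 pm.

λ = 95.4 pm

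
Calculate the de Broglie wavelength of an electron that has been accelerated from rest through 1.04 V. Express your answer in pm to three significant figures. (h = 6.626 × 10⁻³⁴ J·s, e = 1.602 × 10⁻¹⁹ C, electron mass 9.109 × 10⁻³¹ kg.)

λ = 1200 pm

KE = eV = 1.602 × 10⁻¹⁹ × 1.040 = 1.666 × 10⁻¹⁹ J.
p = √(2mKE) = √(2 × 9.109 × 10⁻³¹ × 1.666 × 10⁻¹⁹) = 5.509 × 10⁻²⁵ kg·m/s.
λ = h/p = 6.626 × 10⁻³⁴ / 5.509 × 10⁻²⁵ = 1.20 × 10⁻⁹ m = 1200 pm.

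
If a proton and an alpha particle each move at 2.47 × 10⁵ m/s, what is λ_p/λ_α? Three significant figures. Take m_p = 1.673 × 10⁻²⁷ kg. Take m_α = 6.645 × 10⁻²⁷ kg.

λ_p/λ_α = 3.97

At fixed v, p = mv so λ = h/(mv) ∝ 1/m.
λ_p/λ_α = m_α/m_p = 6.645 × 10⁻²⁷/1.673 × 10⁻²⁷ = 3.97.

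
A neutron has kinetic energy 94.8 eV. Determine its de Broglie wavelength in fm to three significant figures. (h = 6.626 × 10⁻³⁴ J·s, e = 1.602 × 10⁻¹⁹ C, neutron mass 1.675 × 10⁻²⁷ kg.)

λ = 2940 fm

KE = 94.8 eV = 1.519 × 10⁻¹⁷ J.
p = √(2mKE) = √(2 × 1.675 × 10⁻²⁷ × 1.519 × 10⁻¹⁷) = 2.256 × 10⁻²² kg·m/s.
λ = h/p = 6.626 × 10⁻³⁴ / 2.256 × 10⁻²² = 2.94 × 10⁻¹² m = 2940 fm.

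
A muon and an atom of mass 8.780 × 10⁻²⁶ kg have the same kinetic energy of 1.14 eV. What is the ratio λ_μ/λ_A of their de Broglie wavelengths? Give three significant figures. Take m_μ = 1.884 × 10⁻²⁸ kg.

λ_μ/λ_A = 21.6

At fixed KE, p = √(2mKE) so λ = h/p ∝ 1/√m.
λ_μ/λ_A = √(m_A/m_μ) = √(8.780 × 10⁻²⁶/1.884 × 10⁻²⁸) = √(466.0) = 21.6.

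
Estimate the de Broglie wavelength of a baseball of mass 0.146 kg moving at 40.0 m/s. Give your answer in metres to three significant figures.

p = mv = 0.146 × 40.0 = 5.840 kg·m/s.
λ = h/p = 6.626 × 10⁻³⁴ / 5.840 = 1.13 × 10⁻³⁴ m.

λ = 1.13 × 10⁻³⁴ m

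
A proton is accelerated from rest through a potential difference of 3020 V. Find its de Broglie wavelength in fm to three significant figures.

KE = eV = 1.602 × 10⁻¹⁹ × 3020 = 4.838 × 10⁻¹⁶ J.
p = √(2mKE) = √(2 × 1.673 × 10⁻²⁷ × 4.838 × 10⁻¹⁶) = 1.272 × 10⁻²¹ kg·m/s.
λ = h/p = 6.626 × 10⁻³⁴ / 1.272 × 10⁻²¹ = 5.21 × 10⁻¹³ m = 521 fm.

λ = 521 fm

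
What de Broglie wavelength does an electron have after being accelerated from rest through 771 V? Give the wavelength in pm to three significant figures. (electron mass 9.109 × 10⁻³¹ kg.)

λ = 44.2 pm

KE = eV = 1.602 × 10⁻¹⁹ × 771.0 = 1.235 × 10⁻¹⁶ J.
p = √(2mKE) = √(2 × 9.109 × 10⁻³¹ × 1.235 × 10⁻¹⁶) = 1.500 × 10⁻²³ kg·m/s.
λ = h/p = 6.626 × 10⁻³⁴ / 1.500 × 10⁻²³ = 4.42 × 10⁻¹¹ m = 44.2 pm.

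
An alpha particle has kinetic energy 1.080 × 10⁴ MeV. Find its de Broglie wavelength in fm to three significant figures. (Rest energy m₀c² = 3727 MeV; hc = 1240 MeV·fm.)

λ = 0.0883 fm

Total energy E = KE + m₀c² = 1.080 × 10⁴ + 3727 = 14527 MeV.
(pc)² = E² − (m₀c²)² = (14527)² − (3727)² = 1.971 × 10⁸ MeV², so pc = 1.404 × 10⁴ MeV.
λ = hc/(pc) = 1240 MeV·fm / 1.404 × 10⁴ MeV = 0.0883 fm.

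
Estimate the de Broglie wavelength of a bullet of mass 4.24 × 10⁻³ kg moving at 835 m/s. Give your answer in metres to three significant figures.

λ = 1.87 × 10⁻³⁴ m

p = mv = 4.24 × 10⁻³ × 835 = 3.540 kg·m/s.
λ = h/p = 6.626 × 10⁻³⁴ / 3.540 = 1.87 × 10⁻³⁴ m.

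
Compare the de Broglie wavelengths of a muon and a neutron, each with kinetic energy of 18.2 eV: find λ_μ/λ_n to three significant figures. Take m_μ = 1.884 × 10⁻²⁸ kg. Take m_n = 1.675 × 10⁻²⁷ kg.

λ_μ/λ_n = 2.98

At fixed KE, p = √(2mKE) so λ = h/p ∝ 1/√m.
λ_μ/λ_n = √(m_n/m_μ) = √(1.675 × 10⁻²⁷/1.884 × 10⁻²⁸) = √(8.891) = 2.98.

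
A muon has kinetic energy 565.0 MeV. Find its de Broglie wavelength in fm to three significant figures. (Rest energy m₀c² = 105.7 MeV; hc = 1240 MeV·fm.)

λ = 1.87 fm

Total energy E = KE + m₀c² = 565.0 + 105.7 = 670.7 MeV.
(pc)² = E² − (m₀c²)² = (670.7)² − (105.7)² = 4.387 × 10⁵ MeV², so pc = 662.3 MeV.
λ = hc/(pc) = 1240 MeV·fm / 662.3 MeV = 1.87 fm.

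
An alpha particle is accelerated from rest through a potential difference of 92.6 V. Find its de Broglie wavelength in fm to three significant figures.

KE = 2eV = 2 × 1.602 × 10⁻¹⁹ × 92.60 = 2.967 × 10⁻¹⁷ J.
p = √(2mKE) = √(2 × 6.645 × 10⁻²⁷ × 2.967 × 10⁻¹⁷) = 6.279 × 10⁻²² kg·m/s.
λ = h/p = 6.626 × 10⁻³⁴ / 6.279 × 10⁻²² = 1.06 × 10⁻¹² m = 1060 fm.

λ = 1060 fm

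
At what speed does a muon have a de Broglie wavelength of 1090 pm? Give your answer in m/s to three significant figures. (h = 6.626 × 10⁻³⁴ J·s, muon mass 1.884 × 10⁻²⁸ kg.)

v = 3230 m/s

p = h/λ = 6.626 × 10⁻³⁴ / 1.090 × 10⁻⁹ = 6.079 × 10⁻²⁵ kg·m/s.
v = p/m = 6.079 × 10⁻²⁵ / 1.884 × 10⁻²⁸ = 3.23 × 10³ m/s = 3230 m/s.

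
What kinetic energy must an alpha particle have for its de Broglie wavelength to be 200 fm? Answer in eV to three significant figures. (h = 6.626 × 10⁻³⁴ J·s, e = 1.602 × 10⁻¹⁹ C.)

KE = 5160 eV

p = h/λ = 6.626 × 10⁻³⁴ / 2.000 × 10⁻¹³ = 3.313 × 10⁻²¹ kg·m/s.
KE = p²/(2m) = (3.313 × 10⁻²¹)² / (2 × 6.645 × 10⁻²⁷) = 8.259 × 10⁻¹⁶ J = 5160 eV.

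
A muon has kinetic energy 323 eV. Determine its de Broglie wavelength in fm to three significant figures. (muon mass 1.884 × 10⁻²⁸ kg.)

KE = 323 eV = 5.174 × 10⁻¹⁷ J.
p = √(2mKE) = √(2 × 1.884 × 10⁻²⁸ × 5.174 × 10⁻¹⁷) = 1.396 × 10⁻²² kg·m/s.
λ = h/p = 6.626 × 10⁻³⁴ / 1.396 × 10⁻²² = 4.75 × 10⁻¹² m = 4750 fm.

λ = 4750 fm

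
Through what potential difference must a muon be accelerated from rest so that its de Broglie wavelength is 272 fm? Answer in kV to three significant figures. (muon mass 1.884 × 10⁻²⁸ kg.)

V = 98.3 kV

p = h/λ = 6.626 × 10⁻³⁴ / 2.720 × 10⁻¹³ = 2.436 × 10⁻²¹ kg·m/s.
KE = p²/(2m) = 1.575 × 10⁻¹⁴ J.
V = KE/e = 1.575 × 10⁻¹⁴ / (1.602 × 10⁻¹⁹) = 98.3 kV.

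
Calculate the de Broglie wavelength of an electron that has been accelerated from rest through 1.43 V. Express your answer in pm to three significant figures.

λ = 1030 pm

KE = eV = 1.602 × 10⁻¹⁹ × 1.430 = 2.291 × 10⁻¹⁹ J.
p = √(2mKE) = √(2 × 9.109 × 10⁻³¹ × 2.291 × 10⁻¹⁹) = 6.460 × 10⁻²⁵ kg·m/s.
λ = h/p = 6.626 × 10⁻³⁴ / 6.460 × 10⁻²⁵ = 1.03 × 10⁻⁹ m = 1030 pm.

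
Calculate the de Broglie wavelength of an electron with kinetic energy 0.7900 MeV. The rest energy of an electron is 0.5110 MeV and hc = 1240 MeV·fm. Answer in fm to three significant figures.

λ = 1040 fm

Total energy E = KE + m₀c² = 0.7900 + 0.5110 = 1.3010 MeV.
(pc)² = E² − (m₀c²)² = (1.3010)² − (0.5110)² = 1.431 MeV², so pc = 1.196 MeV.
λ = hc/(pc) = 1240 MeV·fm / 1.196 MeV = 1040 fm.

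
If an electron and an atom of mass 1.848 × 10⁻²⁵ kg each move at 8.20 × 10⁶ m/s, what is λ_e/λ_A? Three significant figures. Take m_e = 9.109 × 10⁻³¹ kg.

λ_e/λ_A = 2.03 × 10⁵

At fixed v, p = mv so λ = h/(mv) ∝ 1/m.
λ_e/λ_A = m_A/m_e = 1.848 × 10⁻²⁵/9.109 × 10⁻³¹ = 2.03 × 10⁵.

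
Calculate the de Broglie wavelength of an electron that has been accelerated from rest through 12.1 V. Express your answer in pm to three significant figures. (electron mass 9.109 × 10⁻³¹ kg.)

λ = 353 pm

KE = eV = 1.602 × 10⁻¹⁹ × 12.10 = 1.938 × 10⁻¹⁸ J.
p = √(2mKE) = √(2 × 9.109 × 10⁻³¹ × 1.938 × 10⁻¹⁸) = 1.879 × 10⁻²⁴ kg·m/s.
λ = h/p = 6.626 × 10⁻³⁴ / 1.879 × 10⁻²⁴ = 3.53 × 10⁻¹⁰ m = 353 pm.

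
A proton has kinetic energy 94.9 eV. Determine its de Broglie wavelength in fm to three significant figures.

λ = 2940 fm

KE = 94.9 eV = 1.520 × 10⁻¹⁷ J.
p = √(2mKE) = √(2 × 1.673 × 10⁻²⁷ × 1.520 × 10⁻¹⁷) = 2.255 × 10⁻²² kg·m/s.
λ = h/p = 6.626 × 10⁻³⁴ / 2.255 × 10⁻²² = 2.94 × 10⁻¹² m = 2940 fm.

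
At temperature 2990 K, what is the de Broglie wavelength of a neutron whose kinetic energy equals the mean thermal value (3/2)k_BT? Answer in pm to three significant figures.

λ = 46.0 pm

KE = (3/2)k_BT = 1.5 × 1.381 × 10⁻²³ × 2990 = 6.194 × 10⁻²⁰ J.
p = √(2mKE) = √(2 × 1.675 × 10⁻²⁷ × 6.194 × 10⁻²⁰) = 1.440 × 10⁻²³ kg·m/s.
λ = h/p = 4.60 × 10⁻¹¹ m = 46.0 pm.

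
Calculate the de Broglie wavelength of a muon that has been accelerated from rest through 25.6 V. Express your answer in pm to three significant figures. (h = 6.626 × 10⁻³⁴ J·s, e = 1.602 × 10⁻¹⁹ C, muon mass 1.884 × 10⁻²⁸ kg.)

λ = 16.9 pm

KE = eV = 1.602 × 10⁻¹⁹ × 25.60 = 4.101 × 10⁻¹⁸ J.
p = √(2mKE) = √(2 × 1.884 × 10⁻²⁸ × 4.101 × 10⁻¹⁸) = 3.931 × 10⁻²³ kg·m/s.
λ = h/p = 6.626 × 10⁻³⁴ / 3.931 × 10⁻²³ = 1.69 × 10⁻¹¹ m = 16.9 pm.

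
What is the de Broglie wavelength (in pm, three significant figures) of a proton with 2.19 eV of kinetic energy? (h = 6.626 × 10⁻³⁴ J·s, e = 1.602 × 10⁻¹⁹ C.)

λ = 19.3 pm

KE = 2.19 eV = 3.508 × 10⁻¹⁹ J.
p = √(2mKE) = √(2 × 1.673 × 10⁻²⁷ × 3.508 × 10⁻¹⁹) = 3.426 × 10⁻²³ kg·m/s.
λ = h/p = 6.626 × 10⁻³⁴ / 3.426 × 10⁻²³ = 1.93 × 10⁻¹¹ m = 19.3 pm.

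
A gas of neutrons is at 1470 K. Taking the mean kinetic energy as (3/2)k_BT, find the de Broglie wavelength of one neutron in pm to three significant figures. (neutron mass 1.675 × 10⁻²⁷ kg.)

KE = (3/2)k_BT = 1.5 × 1.381 × 10⁻²³ × 1470 = 3.045 × 10⁻²⁰ J.
p = √(2mKE) = √(2 × 1.675 × 10⁻²⁷ × 3.045 × 10⁻²⁰) = 1.010 × 10⁻²³ kg·m/s.
λ = h/p = 6.56 × 10⁻¹¹ m = 65.6 pm.

λ = 65.6 pm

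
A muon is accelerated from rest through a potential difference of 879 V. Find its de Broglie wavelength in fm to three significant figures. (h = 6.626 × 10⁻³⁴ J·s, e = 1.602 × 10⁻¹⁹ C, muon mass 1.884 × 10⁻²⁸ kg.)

λ = 2880 fm

KE = eV = 1.602 × 10⁻¹⁹ × 879.0 = 1.408 × 10⁻¹⁶ J.
p = √(2mKE) = √(2 × 1.884 × 10⁻²⁸ × 1.408 × 10⁻¹⁶) = 2.303 × 10⁻²² kg·m/s.
λ = h/p = 6.626 × 10⁻³⁴ / 2.303 × 10⁻²² = 2.88 × 10⁻¹² m = 2880 fm.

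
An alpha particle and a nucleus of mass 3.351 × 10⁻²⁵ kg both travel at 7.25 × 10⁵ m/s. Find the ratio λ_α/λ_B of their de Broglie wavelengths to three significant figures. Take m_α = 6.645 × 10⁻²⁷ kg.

λ_α/λ_B = 50.4

At fixed v, p = mv so λ = h/(mv) ∝ 1/m.
λ_α/λ_B = m_B/m_α = 3.351 × 10⁻²⁵/6.645 × 10⁻²⁷ = 50.4.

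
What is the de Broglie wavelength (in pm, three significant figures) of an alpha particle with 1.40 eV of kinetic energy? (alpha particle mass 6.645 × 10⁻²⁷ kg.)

λ = 12.1 pm

KE = 1.40 eV = 2.243 × 10⁻¹⁹ J.
p = √(2mKE) = √(2 × 6.645 × 10⁻²⁷ × 2.243 × 10⁻¹⁹) = 5.460 × 10⁻²³ kg·m/s.
λ = h/p = 6.626 × 10⁻³⁴ / 5.460 × 10⁻²³ = 1.21 × 10⁻¹¹ m = 12.1 pm.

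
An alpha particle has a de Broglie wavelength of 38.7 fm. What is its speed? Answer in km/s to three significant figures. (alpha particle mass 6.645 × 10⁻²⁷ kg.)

v = 2580 km/s

p = h/λ = 6.626 × 10⁻³⁴ / 3.870 × 10⁻¹⁴ = 1.712 × 10⁻²⁰ kg·m/s.
v = p/m = 1.712 × 10⁻²⁰ / 6.645 × 10⁻²⁷ = 2.58 × 10⁶ m/s = 2580 km/s.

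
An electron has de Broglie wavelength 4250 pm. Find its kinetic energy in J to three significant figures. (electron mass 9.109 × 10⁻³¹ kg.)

p = h/λ = 6.626 × 10⁻³⁴ / 4.250 × 10⁻⁹ = 1.559 × 10⁻²⁵ kg·m/s.
KE = p²/(2m) = (1.559 × 10⁻²⁵)² / (2 × 9.109 × 10⁻³¹) = 1.334 × 10⁻²⁰ J = 1.33 × 10⁻²⁰ J.

KE = 1.33 × 10⁻²⁰ J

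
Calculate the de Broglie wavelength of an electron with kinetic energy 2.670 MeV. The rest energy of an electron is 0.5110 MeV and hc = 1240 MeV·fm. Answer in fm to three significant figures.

λ = 395 fm

Total energy E = KE + m₀c² = 2.670 + 0.5110 = 3.1810 MeV.
(pc)² = E² − (m₀c²)² = (3.1810)² − (0.5110)² = 9.858 MeV², so pc = 3.140 MeV.
λ = hc/(pc) = 1240 MeV·fm / 3.140 MeV = 395 fm.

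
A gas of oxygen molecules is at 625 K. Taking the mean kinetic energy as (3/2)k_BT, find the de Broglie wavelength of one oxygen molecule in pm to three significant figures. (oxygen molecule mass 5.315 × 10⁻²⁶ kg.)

λ = 17.9 pm

KE = (3/2)k_BT = 1.5 × 1.381 × 10⁻²³ × 625 = 1.295 × 10⁻²⁰ J.
p = √(2mKE) = √(2 × 5.315 × 10⁻²⁶ × 1.295 × 10⁻²⁰) = 3.710 × 10⁻²³ kg·m/s.
λ = h/p = 1.79 × 10⁻¹¹ m = 17.9 pm.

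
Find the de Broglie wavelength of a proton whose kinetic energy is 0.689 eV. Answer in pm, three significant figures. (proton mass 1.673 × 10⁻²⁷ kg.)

KE = 0.689 eV = 1.104 × 10⁻¹⁹ J.
p = √(2mKE) = √(2 × 1.673 × 10⁻²⁷ × 1.104 × 10⁻¹⁹) = 1.922 × 10⁻²³ kg·m/s.
λ = h/p = 6.626 × 10⁻³⁴ / 1.922 × 10⁻²³ = 3.45 × 10⁻¹¹ m = 34.5 pm.

λ = 34.5 pm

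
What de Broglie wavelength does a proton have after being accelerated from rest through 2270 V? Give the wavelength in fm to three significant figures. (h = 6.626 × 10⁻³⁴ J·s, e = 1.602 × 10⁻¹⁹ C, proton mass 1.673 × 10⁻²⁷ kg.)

KE = eV = 1.602 × 10⁻¹⁹ × 2270 = 3.637 × 10⁻¹⁶ J.
p = √(2mKE) = √(2 × 1.673 × 10⁻²⁷ × 3.637 × 10⁻¹⁶) = 1.103 × 10⁻²¹ kg·m/s.
λ = h/p = 6.626 × 10⁻³⁴ / 1.103 × 10⁻²¹ = 6.01 × 10⁻¹³ m = 601 fm.

λ = 601 fm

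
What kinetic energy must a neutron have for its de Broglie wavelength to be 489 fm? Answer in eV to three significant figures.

KE = 3420 eV

p = h/λ = 6.626 × 10⁻³⁴ / 4.890 × 10⁻¹³ = 1.355 × 10⁻²¹ kg·m/s.
KE = p²/(2m) = (1.355 × 10⁻²¹)² / (2 × 1.675 × 10⁻²⁷) = 5.481 × 10⁻¹⁶ J = 3420 eV.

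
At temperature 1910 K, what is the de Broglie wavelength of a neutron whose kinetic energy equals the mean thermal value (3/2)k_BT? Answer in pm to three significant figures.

KE = (3/2)k_BT = 1.5 × 1.381 × 10⁻²³ × 1910 = 3.957 × 10⁻²⁰ J.
p = √(2mKE) = √(2 × 1.675 × 10⁻²⁷ × 3.957 × 10⁻²⁰) = 1.151 × 10⁻²³ kg·m/s.
λ = h/p = 5.76 × 10⁻¹¹ m = 57.6 pm.

λ = 57.6 pm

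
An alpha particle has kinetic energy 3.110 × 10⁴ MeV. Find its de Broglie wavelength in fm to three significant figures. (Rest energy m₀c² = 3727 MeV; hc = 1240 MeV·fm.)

Total energy E = KE + m₀c² = 3.110 × 10⁴ + 3727 = 34827 MeV.
(pc)² = E² − (m₀c²)² = (34827)² − (3727)² = 1.199 × 10⁹ MeV², so pc = 3.463 × 10⁴ MeV.
λ = hc/(pc) = 1240 MeV·fm / 3.463 × 10⁴ MeV = 0.0358 fm.

λ = 0.0358 fm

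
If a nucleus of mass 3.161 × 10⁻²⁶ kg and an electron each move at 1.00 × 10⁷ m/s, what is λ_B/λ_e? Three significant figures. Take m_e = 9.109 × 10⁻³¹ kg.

λ_B/λ_e = 2.88 × 10⁻⁵

At fixed v, p = mv so λ = h/(mv) ∝ 1/m.
λ_B/λ_e = m_e/m_B = 9.109 × 10⁻³¹/3.161 × 10⁻²⁶ = 2.88 × 10⁻⁵.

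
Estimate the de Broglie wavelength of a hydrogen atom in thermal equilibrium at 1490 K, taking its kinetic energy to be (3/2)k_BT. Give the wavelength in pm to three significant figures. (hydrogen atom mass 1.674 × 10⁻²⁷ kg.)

λ = 65.2 pm

KE = (3/2)k_BT = 1.5 × 1.381 × 10⁻²³ × 1490 = 3.087 × 10⁻²⁰ J.
p = √(2mKE) = √(2 × 1.674 × 10⁻²⁷ × 3.087 × 10⁻²⁰) = 1.017 × 10⁻²³ kg·m/s.
λ = h/p = 6.52 × 10⁻¹¹ m = 65.2 pm.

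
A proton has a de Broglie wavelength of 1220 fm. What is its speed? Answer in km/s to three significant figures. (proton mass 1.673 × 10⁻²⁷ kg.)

v = 325 km/s

p = h/λ = 6.626 × 10⁻³⁴ / 1.220 × 10⁻¹² = 5.431 × 10⁻²² kg·m/s.
v = p/m = 5.431 × 10⁻²² / 1.673 × 10⁻²⁷ = 3.25 × 10⁵ m/s = 325 km/s.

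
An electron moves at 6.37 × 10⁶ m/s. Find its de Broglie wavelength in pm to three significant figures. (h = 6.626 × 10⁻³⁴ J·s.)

p = mv = 9.109 × 10⁻³¹ × 6.37 × 10⁶ = 5.802 × 10⁻²⁴ kg·m/s.
λ = h/p = 6.626 × 10⁻³⁴ / 5.802 × 10⁻²⁴ = 1.14 × 10⁻¹⁰ m = 114 pm.

λ = 114 pm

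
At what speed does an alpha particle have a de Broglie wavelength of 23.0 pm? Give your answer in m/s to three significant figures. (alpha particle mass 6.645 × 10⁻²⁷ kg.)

v = 4340 m/s

p = h/λ = 6.626 × 10⁻³⁴ / 2.300 × 10⁻¹¹ = 2.881 × 10⁻²³ kg·m/s.
v = p/m = 2.881 × 10⁻²³ / 6.645 × 10⁻²⁷ = 4.34 × 10³ m/s = 4340 m/s.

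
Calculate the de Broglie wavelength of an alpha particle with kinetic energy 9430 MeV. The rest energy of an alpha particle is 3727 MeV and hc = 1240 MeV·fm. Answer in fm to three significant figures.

Total energy E = KE + m₀c² = 9430 + 3727 = 13157 MeV.
(pc)² = E² − (m₀c²)² = (13157)² − (3727)² = 1.592 × 10⁸ MeV², so pc = 1.262 × 10⁴ MeV.
λ = hc/(pc) = 1240 MeV·fm / 1.262 × 10⁴ MeV = 0.0983 fm.

λ = 0.0983 fm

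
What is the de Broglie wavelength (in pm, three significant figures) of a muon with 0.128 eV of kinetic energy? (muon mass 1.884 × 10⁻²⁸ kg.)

λ = 238 pm

KE = 0.128 eV = 2.051 × 10⁻²⁰ J.
p = √(2mKE) = √(2 × 1.884 × 10⁻²⁸ × 2.051 × 10⁻²⁰) = 2.780 × 10⁻²⁴ kg·m/s.
λ = h/p = 6.626 × 10⁻³⁴ / 2.780 × 10⁻²⁴ = 2.38 × 10⁻¹⁰ m = 238 pm.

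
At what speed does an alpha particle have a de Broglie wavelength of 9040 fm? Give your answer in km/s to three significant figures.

v = 11.0 km/s

p = h/λ = 6.626 × 10⁻³⁴ / 9.040 × 10⁻¹² = 7.330 × 10⁻²³ kg·m/s.
v = p/m = 7.330 × 10⁻²³ / 6.645 × 10⁻²⁷ = 1.10 × 10⁴ m/s = 11.0 km/s.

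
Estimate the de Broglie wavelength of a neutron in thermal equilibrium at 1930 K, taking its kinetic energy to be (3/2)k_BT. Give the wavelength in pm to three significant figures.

KE = (3/2)k_BT = 1.5 × 1.381 × 10⁻²³ × 1930 = 3.998 × 10⁻²⁰ J.
p = √(2mKE) = √(2 × 1.675 × 10⁻²⁷ × 3.998 × 10⁻²⁰) = 1.157 × 10⁻²³ kg·m/s.
λ = h/p = 5.73 × 10⁻¹¹ m = 57.3 pm.

λ = 57.3 pm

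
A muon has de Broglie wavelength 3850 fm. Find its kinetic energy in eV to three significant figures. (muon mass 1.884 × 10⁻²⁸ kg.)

p = h/λ = 6.626 × 10⁻³⁴ / 3.850 × 10⁻¹² = 1.721 × 10⁻²² kg·m/s.
KE = p²/(2m) = (1.721 × 10⁻²²)² / (2 × 1.884 × 10⁻²⁸) = 7.861 × 10⁻¹⁷ J = 491 eV.

KE = 491 eV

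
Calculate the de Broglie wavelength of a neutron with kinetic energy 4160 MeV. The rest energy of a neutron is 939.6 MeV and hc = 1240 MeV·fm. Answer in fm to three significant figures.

λ = 0.247 fm

Total energy E = KE + m₀c² = 4160 + 939.6 = 5099.6 MeV.
(pc)² = E² − (m₀c²)² = (5099.6)² − (939.6)² = 2.512 × 10⁷ MeV², so pc = 5012 MeV.
λ = hc/(pc) = 1240 MeV·fm / 5012 MeV = 0.247 fm.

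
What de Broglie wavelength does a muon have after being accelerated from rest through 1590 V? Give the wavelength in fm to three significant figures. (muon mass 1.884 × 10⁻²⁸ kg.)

KE = eV = 1.602 × 10⁻¹⁹ × 1590 = 2.547 × 10⁻¹⁶ J.
p = √(2mKE) = √(2 × 1.884 × 10⁻²⁸ × 2.547 × 10⁻¹⁶) = 3.098 × 10⁻²² kg·m/s.
λ = h/p = 6.626 × 10⁻³⁴ / 3.098 × 10⁻²² = 2.14 × 10⁻¹² m = 2140 fm.

λ = 2140 fm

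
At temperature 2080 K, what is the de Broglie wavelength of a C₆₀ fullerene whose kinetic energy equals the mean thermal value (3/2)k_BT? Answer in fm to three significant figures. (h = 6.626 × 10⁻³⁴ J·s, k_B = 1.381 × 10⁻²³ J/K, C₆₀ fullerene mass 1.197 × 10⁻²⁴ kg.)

λ = 2060 fm

KE = (3/2)k_BT = 1.5 × 1.381 × 10⁻²³ × 2080 = 4.309 × 10⁻²⁰ J.
p = √(2mKE) = √(2 × 1.197 × 10⁻²⁴ × 4.309 × 10⁻²⁰) = 3.212 × 10⁻²² kg·m/s.
λ = h/p = 2.06 × 10⁻¹² m = 2060 fm.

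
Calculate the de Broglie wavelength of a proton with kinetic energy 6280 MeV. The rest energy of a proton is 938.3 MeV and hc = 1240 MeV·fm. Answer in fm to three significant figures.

λ = 0.173 fm

Total energy E = KE + m₀c² = 6280 + 938.3 = 7218.3 MeV.
(pc)² = E² − (m₀c²)² = (7218.3)² − (938.3)² = 5.122 × 10⁷ MeV², so pc = 7157 MeV.
λ = hc/(pc) = 1240 MeV·fm / 7157 MeV = 0.173 fm.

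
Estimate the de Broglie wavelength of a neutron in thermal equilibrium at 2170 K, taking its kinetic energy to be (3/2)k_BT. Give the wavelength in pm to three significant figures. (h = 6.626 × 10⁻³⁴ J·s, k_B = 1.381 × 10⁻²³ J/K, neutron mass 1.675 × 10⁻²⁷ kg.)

λ = 54.0 pm

KE = (3/2)k_BT = 1.5 × 1.381 × 10⁻²³ × 2170 = 4.495 × 10⁻²⁰ J.
p = √(2mKE) = √(2 × 1.675 × 10⁻²⁷ × 4.495 × 10⁻²⁰) = 1.227 × 10⁻²³ kg·m/s.
λ = h/p = 5.40 × 10⁻¹¹ m = 54.0 pm.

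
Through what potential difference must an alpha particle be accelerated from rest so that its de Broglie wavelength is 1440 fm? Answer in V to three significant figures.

p = h/λ = 6.626 × 10⁻³⁴ / 1.440 × 10⁻¹² = 4.601 × 10⁻²² kg·m/s.
KE = p²/(2m) = 1.593 × 10⁻¹⁷ J.
V = KE/2e = 1.593 × 10⁻¹⁷ / (2 × 1.602 × 10⁻¹⁹) = 49.7 V.

V = 49.7 V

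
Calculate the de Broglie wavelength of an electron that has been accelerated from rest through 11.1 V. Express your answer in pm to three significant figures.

KE = eV = 1.602 × 10⁻¹⁹ × 11.10 = 1.778 × 10⁻¹⁸ J.
p = √(2mKE) = √(2 × 9.109 × 10⁻³¹ × 1.778 × 10⁻¹⁸) = 1.800 × 10⁻²⁴ kg·m/s.
λ = h/p = 6.626 × 10⁻³⁴ / 1.800 × 10⁻²⁴ = 3.68 × 10⁻¹⁰ m = 368 pm.

λ = 368 pm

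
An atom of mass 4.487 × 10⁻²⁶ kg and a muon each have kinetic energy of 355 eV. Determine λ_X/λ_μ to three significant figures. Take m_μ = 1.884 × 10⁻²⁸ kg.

λ_X/λ_μ = 0.0648

At fixed KE, p = √(2mKE) so λ = h/p ∝ 1/√m.
λ_X/λ_μ = √(m_μ/m_X) = √(1.884 × 10⁻²⁸/4.487 × 10⁻²⁶) = √(4.199 × 10⁻³) = 0.0648.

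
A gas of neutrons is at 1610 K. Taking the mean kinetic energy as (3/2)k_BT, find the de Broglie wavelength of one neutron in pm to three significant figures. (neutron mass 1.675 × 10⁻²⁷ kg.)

λ = 62.7 pm

KE = (3/2)k_BT = 1.5 × 1.381 × 10⁻²³ × 1610 = 3.335 × 10⁻²⁰ J.
p = √(2mKE) = √(2 × 1.675 × 10⁻²⁷ × 3.335 × 10⁻²⁰) = 1.057 × 10⁻²³ kg·m/s.
λ = h/p = 6.27 × 10⁻¹¹ m = 62.7 pm.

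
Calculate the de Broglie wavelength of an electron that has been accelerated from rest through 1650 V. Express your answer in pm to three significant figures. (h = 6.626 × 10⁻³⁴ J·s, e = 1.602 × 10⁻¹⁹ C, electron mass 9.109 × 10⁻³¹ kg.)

KE = eV = 1.602 × 10⁻¹⁹ × 1650 = 2.643 × 10⁻¹⁶ J.
p = √(2mKE) = √(2 × 9.109 × 10⁻³¹ × 2.643 × 10⁻¹⁶) = 2.194 × 10⁻²³ kg·m/s.
λ = h/p = 6.626 × 10⁻³⁴ / 2.194 × 10⁻²³ = 3.02 × 10⁻¹¹ m = 30.2 pm.

λ = 30.2 pm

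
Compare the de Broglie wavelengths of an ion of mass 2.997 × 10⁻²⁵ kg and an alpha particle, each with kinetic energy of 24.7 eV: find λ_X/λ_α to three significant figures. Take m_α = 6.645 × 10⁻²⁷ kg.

At fixed KE, p = √(2mKE) so λ = h/p ∝ 1/√m.
λ_X/λ_α = √(m_α/m_X) = √(6.645 × 10⁻²⁷/2.997 × 10⁻²⁵) = √(0.02217) = 0.149.

λ_X/λ_α = 0.149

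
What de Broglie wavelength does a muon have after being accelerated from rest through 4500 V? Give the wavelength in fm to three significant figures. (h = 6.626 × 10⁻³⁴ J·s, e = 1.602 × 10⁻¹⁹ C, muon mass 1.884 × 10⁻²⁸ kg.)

KE = eV = 1.602 × 10⁻¹⁹ × 4500 = 7.209 × 10⁻¹⁶ J.
p = √(2mKE) = √(2 × 1.884 × 10⁻²⁸ × 7.209 × 10⁻¹⁶) = 5.212 × 10⁻²² kg·m/s.
λ = h/p = 6.626 × 10⁻³⁴ / 5.212 × 10⁻²² = 1.27 × 10⁻¹² m = 1270 fm.

λ = 1270 fm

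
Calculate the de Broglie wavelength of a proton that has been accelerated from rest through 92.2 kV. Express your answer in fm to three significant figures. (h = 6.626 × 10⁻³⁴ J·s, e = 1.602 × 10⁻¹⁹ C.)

KE = eV = 1.602 × 10⁻¹⁹ × 9.220 × 10⁴ = 1.477 × 10⁻¹⁴ J.
p = √(2mKE) = √(2 × 1.673 × 10⁻²⁷ × 1.477 × 10⁻¹⁴) = 7.030 × 10⁻²¹ kg·m/s.
λ = h/p = 6.626 × 10⁻³⁴ / 7.030 × 10⁻²¹ = 9.43 × 10⁻¹⁴ m = 94.3 fm.

λ = 94.3 fm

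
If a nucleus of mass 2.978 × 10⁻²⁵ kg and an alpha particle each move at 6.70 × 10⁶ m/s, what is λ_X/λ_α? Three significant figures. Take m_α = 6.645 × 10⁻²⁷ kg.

λ_X/λ_α = 0.0223

At fixed v, p = mv so λ = h/(mv) ∝ 1/m.
λ_X/λ_α = m_α/m_X = 6.645 × 10⁻²⁷/2.978 × 10⁻²⁵ = 0.0223.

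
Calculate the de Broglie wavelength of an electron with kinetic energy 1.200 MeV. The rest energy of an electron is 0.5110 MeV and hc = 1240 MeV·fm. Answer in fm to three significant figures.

Total energy E = KE + m₀c² = 1.200 + 0.5110 = 1.7110 MeV.
(pc)² = E² − (m₀c²)² = (1.7110)² − (0.5110)² = 2.666 MeV², so pc = 1.633 MeV.
λ = hc/(pc) = 1240 MeV·fm / 1.633 MeV = 759 fm.

λ = 759 fm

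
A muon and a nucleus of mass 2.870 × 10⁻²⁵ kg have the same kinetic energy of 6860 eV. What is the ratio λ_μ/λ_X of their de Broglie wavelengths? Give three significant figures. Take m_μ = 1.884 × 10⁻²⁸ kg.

λ_μ/λ_X = 39.0

At fixed KE, p = √(2mKE) so λ = h/p ∝ 1/√m.
λ_μ/λ_X = √(m_X/m_μ) = √(2.870 × 10⁻²⁵/1.884 × 10⁻²⁸) = √(1523) = 39.0.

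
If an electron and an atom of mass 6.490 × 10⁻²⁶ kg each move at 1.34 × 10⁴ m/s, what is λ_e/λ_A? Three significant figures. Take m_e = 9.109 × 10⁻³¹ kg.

λ_e/λ_A = 7.12 × 10⁴

At fixed v, p = mv so λ = h/(mv) ∝ 1/m.
λ_e/λ_A = m_A/m_e = 6.490 × 10⁻²⁶/9.109 × 10⁻³¹ = 7.12 × 10⁴.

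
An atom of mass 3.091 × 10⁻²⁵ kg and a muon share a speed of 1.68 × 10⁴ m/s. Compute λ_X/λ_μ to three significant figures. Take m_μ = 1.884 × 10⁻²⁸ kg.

λ_X/λ_μ = 6.10 × 10⁻⁴

At fixed v, p = mv so λ = h/(mv) ∝ 1/m.
λ_X/λ_μ = m_μ/m_X = 1.884 × 10⁻²⁸/3.091 × 10⁻²⁵ = 6.10 × 10⁻⁴.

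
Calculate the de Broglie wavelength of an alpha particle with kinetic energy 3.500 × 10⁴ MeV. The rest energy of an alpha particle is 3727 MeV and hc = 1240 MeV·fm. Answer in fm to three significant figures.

Total energy E = KE + m₀c² = 3.500 × 10⁴ + 3727 = 38727 MeV.
(pc)² = E² − (m₀c²)² = (38727)² − (3727)² = 1.486 × 10⁹ MeV², so pc = 3.855 × 10⁴ MeV.
λ = hc/(pc) = 1240 MeV·fm / 3.855 × 10⁴ MeV = 0.0322 fm.

λ = 0.0322 fm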